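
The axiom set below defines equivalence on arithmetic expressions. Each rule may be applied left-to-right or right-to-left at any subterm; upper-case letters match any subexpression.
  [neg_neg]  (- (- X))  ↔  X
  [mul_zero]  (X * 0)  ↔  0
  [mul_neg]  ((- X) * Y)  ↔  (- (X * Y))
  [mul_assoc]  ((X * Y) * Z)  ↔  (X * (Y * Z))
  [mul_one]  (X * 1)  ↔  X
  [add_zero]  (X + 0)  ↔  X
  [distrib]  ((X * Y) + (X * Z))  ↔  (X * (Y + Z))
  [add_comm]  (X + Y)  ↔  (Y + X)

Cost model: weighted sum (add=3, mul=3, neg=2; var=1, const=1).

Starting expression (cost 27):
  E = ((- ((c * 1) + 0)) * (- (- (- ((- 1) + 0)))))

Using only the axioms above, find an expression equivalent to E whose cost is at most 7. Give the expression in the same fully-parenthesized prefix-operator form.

(- (c + 0))   [cost 7]

(1) ((- 1) + 0)  =[add_zero →]=  (- 1)    ⊢ ((- ((c * 1) + 0)) * (- (- (- (- 1)))))
(2) (- (- (- (- 1))))  =[neg_neg →]=  (- (- 1))    ⊢ ((- ((c * 1) + 0)) * (- (- 1)))
(3) (c * 1)  =[mul_one →]=  c    ⊢ ((- (c + 0)) * (- (- 1)))
(4) (- (- 1))  =[neg_neg →]=  1    ⊢ ((- (c + 0)) * 1)
(5) ((- (c + 0)) * 1)  =[mul_one →]=  (- (c + 0))    ⊢ cost 7, within 7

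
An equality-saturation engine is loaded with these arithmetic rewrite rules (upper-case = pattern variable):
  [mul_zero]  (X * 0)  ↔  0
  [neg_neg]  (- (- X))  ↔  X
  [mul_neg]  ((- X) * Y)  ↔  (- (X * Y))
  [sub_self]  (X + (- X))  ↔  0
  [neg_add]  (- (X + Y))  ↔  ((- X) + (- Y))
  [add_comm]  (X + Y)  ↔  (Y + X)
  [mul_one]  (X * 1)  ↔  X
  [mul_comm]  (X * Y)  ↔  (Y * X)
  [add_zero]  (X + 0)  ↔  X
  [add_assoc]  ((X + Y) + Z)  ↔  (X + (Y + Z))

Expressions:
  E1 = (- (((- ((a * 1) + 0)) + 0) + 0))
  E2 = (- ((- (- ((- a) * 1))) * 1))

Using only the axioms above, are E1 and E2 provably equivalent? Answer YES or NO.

YES

1. [add_zero →] ((- ((a * 1) + 0)) + 0)  →  (- ((a * 1) + 0));  E1 = (- ((- ((a * 1) + 0)) + 0))
2. [add_zero →] ((a * 1) + 0)  →  (a * 1);  E1 = (- ((- (a * 1)) + 0))
3. [mul_one →] (a * 1)  →  a;  E1 = (- ((- a) + 0))
4. [add_zero →] ((- a) + 0)  →  (- a);  E1 = (- (- a))
5. [mul_one ←] (- a)  →  ((- a) * 1);  E1 = (- ((- a) * 1))
6. [neg_neg ←] a  →  (- (- a));  E1 = (- ((- (- (- a))) * 1))
7. [mul_one ←] (- a)  →  ((- a) * 1);  this is E2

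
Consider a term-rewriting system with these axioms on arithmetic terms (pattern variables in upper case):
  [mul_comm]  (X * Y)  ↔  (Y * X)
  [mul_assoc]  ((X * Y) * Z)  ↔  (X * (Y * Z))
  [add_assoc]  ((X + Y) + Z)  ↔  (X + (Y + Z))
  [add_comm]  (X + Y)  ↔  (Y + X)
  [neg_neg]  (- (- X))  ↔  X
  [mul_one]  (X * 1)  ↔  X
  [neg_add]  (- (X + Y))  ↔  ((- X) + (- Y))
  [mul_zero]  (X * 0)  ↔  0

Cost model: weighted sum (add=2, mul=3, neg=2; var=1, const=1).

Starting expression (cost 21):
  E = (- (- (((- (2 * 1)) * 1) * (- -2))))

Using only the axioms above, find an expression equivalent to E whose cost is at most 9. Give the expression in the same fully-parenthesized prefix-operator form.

step 1: mul_one (→) rewrites (2 * 1) into 2, now (- (- (((- 2) * 1) * (- -2))))
step 2: neg_neg (→) rewrites (- (- (((- 2) * 1) * (- -2)))) into (((- 2) * 1) * (- -2))
step 3: mul_one (→) rewrites ((- 2) * 1) into (- 2), reaching cost 9 (bound 9)

((- 2) * (- -2))   [cost 9]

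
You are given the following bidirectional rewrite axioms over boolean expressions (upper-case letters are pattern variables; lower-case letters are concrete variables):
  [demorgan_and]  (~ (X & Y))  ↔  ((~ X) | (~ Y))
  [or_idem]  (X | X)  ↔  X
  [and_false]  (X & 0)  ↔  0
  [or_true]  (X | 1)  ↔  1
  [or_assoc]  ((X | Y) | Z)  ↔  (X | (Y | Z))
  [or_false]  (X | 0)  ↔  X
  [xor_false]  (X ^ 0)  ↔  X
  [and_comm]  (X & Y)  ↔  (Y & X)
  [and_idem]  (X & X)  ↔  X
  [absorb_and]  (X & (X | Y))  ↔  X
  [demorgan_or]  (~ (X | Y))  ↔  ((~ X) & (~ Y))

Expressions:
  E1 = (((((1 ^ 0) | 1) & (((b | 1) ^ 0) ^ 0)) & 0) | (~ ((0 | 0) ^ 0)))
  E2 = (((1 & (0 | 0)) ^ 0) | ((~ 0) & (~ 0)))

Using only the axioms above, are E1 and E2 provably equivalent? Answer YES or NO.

step 1: xor_false (→) rewrites ((b | 1) ^ 0) into (b | 1), now (((((1 ^ 0) | 1) & ((b | 1) ^ 0)) & 0) | (~ ((0 | 0) ^ 0)))
step 2: xor_false (→) rewrites ((b | 1) ^ 0) into (b | 1), now (((((1 ^ 0) | 1) & (b | 1)) & 0) | (~ ((0 | 0) ^ 0)))
step 3: or_true (→) rewrites (b | 1) into 1, now (((((1 ^ 0) | 1) & 1) & 0) | (~ ((0 | 0) ^ 0)))
step 4: xor_false (→) rewrites (1 ^ 0) into 1, now ((((1 | 1) & 1) & 0) | (~ ((0 | 0) ^ 0)))
step 5: or_idem (→) rewrites (1 | 1) into 1, now (((1 & 1) & 0) | (~ ((0 | 0) ^ 0)))
step 6: xor_false (→) rewrites ((0 | 0) ^ 0) into (0 | 0), now (((1 & 1) & 0) | (~ (0 | 0)))
step 7: or_false (→) rewrites (0 | 0) into 0, now (((1 & 1) & 0) | (~ 0))
step 8: and_idem (→) rewrites (1 & 1) into 1, now ((1 & 0) | (~ 0))
step 9: or_false (←) rewrites 0 into (0 | 0), now ((1 & (0 | 0)) | (~ 0))
step 10: xor_false (←) rewrites (1 & (0 | 0)) into ((1 & (0 | 0)) ^ 0), now (((1 & (0 | 0)) ^ 0) | (~ 0))
step 11: and_idem (←) rewrites (~ 0) into ((~ 0) & (~ 0)), which is E2

YES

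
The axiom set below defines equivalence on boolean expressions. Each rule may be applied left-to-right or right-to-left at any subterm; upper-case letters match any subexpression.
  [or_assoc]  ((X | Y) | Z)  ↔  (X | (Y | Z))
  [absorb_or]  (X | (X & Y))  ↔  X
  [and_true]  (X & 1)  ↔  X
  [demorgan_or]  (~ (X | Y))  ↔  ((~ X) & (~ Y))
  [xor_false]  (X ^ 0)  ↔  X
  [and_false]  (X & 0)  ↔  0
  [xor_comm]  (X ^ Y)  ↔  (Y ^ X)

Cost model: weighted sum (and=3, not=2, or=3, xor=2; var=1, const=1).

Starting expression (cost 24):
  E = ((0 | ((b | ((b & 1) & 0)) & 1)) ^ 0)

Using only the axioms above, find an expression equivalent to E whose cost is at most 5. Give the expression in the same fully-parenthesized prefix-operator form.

(1) (b & 1)  =[and_true →]=  b    ⊢ ((0 | ((b | (b & 0)) & 1)) ^ 0)
(2) (b | (b & 0))  =[absorb_or →]=  b    ⊢ ((0 | (b & 1)) ^ 0)
(3) ((0 | (b & 1)) ^ 0)  =[xor_false →]=  (0 | (b & 1))
(4) (b & 1)  =[and_true →]=  b    ⊢ cost 5, within 5

(0 | b)   [cost 5]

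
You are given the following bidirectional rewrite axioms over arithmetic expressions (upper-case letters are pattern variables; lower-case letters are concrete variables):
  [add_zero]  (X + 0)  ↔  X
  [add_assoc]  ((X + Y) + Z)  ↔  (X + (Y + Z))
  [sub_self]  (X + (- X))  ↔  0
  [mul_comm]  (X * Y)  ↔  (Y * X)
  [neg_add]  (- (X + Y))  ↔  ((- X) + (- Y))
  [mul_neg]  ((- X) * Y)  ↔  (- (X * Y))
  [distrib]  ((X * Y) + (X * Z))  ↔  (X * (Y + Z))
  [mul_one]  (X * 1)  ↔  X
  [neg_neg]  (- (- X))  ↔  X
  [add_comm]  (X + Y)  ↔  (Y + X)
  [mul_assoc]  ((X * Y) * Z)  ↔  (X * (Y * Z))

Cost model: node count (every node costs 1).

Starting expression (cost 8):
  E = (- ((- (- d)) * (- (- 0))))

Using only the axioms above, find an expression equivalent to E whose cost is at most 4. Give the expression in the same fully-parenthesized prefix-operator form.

step 1: mul_comm (→) rewrites ((- (- d)) * (- (- 0))) into ((- (- 0)) * (- (- d))), now (- ((- (- 0)) * (- (- d))))
step 2: neg_neg (→) rewrites (- (- d)) into d, now (- ((- (- 0)) * d))
step 3: neg_neg (→) rewrites (- (- 0)) into 0, reaching cost 4 (bound 4)

(- (0 * d))   [cost 4]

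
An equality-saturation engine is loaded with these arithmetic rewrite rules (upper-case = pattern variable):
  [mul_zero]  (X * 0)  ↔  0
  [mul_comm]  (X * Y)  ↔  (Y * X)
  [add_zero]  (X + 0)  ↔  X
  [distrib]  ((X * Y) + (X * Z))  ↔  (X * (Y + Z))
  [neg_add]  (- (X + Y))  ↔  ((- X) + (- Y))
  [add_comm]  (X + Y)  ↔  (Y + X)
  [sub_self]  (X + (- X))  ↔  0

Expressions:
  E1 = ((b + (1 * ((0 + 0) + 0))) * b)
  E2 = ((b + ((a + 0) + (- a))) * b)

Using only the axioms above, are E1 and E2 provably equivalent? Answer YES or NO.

(1) (0 + 0)  =[add_zero →]=  0    ⊢ ((b + (1 * (0 + 0))) * b)
(2) (0 + 0)  =[add_zero →]=  0    ⊢ ((b + (1 * 0)) * b)
(3) (1 * 0)  =[mul_zero →]=  0    ⊢ ((b + 0) * b)
(4) 0  =[sub_self ←]=  (a + (- a))    ⊢ ((b + (a + (- a))) * b)
(5) a  =[add_zero ←]=  (a + 0)    ⊢ E2

YES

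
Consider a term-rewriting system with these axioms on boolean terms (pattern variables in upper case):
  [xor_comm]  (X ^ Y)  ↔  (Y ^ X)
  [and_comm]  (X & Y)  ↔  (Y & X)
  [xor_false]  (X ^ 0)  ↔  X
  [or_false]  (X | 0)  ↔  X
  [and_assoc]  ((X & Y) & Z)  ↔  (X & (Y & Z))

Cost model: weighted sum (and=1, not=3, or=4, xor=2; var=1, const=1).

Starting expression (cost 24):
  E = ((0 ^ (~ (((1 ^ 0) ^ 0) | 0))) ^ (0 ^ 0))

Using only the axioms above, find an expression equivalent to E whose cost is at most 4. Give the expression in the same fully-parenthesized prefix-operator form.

(1) (((1 ^ 0) ^ 0) | 0)  =[or_false →]=  ((1 ^ 0) ^ 0)    ⊢ ((0 ^ (~ ((1 ^ 0) ^ 0))) ^ (0 ^ 0))
(2) (1 ^ 0)  =[xor_false →]=  1    ⊢ ((0 ^ (~ (1 ^ 0))) ^ (0 ^ 0))
(3) (0 ^ 0)  =[xor_false →]=  0    ⊢ ((0 ^ (~ (1 ^ 0))) ^ 0)
(4) (0 ^ (~ (1 ^ 0)))  =[xor_comm →]=  ((~ (1 ^ 0)) ^ 0)    ⊢ (((~ (1 ^ 0)) ^ 0) ^ 0)
(5) (((~ (1 ^ 0)) ^ 0) ^ 0)  =[xor_false →]=  ((~ (1 ^ 0)) ^ 0)
(6) (1 ^ 0)  =[xor_false →]=  1    ⊢ ((~ 1) ^ 0)
(7) ((~ 1) ^ 0)  =[xor_false →]=  (~ 1)    ⊢ cost 4, within 4

(~ 1)   [cost 4]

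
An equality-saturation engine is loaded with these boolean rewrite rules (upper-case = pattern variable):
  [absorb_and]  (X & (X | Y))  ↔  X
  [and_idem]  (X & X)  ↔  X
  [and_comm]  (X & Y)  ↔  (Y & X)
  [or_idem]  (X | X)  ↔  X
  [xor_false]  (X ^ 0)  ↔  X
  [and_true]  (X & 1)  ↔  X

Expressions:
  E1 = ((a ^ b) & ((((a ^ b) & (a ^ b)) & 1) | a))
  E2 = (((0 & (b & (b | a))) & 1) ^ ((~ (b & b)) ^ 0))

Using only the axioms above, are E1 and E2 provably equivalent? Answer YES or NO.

The axioms are sound identities: if E1 ↔* E2 then E1 and E2 evaluate identically under any assignment.
Under a=0, b=0: E1 evaluates to 0, E2 to 1. Distinct ⇒ no rewrite sequence connects them.

NO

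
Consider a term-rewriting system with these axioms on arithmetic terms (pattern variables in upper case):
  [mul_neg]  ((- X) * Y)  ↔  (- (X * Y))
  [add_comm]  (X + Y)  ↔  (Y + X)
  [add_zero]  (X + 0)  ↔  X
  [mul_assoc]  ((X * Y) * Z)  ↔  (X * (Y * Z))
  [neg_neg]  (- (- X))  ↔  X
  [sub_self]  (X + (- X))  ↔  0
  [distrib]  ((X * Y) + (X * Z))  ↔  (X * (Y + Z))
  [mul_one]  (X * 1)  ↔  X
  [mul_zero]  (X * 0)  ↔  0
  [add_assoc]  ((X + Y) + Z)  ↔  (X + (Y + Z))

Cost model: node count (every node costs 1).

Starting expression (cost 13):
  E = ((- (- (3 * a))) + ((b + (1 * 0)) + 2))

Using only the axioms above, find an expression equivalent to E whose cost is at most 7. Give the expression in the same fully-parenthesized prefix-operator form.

((3 * a) + (b + 2))   [cost 7]

step 1: neg_neg (→) rewrites (- (- (3 * a))) into (3 * a), now ((3 * a) + ((b + (1 * 0)) + 2))
step 2: mul_zero (→) rewrites (1 * 0) into 0, now ((3 * a) + ((b + 0) + 2))
step 3: add_zero (→) rewrites (b + 0) into b, reaching cost 7 (bound 7)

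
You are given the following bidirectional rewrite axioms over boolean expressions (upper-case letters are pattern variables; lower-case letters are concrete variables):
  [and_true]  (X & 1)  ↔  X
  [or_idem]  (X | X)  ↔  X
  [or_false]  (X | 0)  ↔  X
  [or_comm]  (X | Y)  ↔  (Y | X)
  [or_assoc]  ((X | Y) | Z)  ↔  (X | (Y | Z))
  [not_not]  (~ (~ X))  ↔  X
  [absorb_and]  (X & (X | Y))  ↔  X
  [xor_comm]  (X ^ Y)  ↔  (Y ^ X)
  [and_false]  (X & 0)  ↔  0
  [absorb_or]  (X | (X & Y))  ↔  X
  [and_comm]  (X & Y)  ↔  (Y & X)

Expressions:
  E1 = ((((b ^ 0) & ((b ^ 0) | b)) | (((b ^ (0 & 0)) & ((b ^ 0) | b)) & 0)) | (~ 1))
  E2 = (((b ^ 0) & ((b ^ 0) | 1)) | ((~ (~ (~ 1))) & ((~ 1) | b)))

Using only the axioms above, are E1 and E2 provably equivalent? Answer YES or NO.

(1) (0 & 0)  =[and_false →]=  0    ⊢ ((((b ^ 0) & ((b ^ 0) | b)) | (((b ^ 0) & ((b ^ 0) | b)) & 0)) | (~ 1))
(2) (((b ^ 0) & ((b ^ 0) | b)) | (((b ^ 0) & ((b ^ 0) | b)) & 0))  =[absorb_or →]=  ((b ^ 0) & ((b ^ 0) | b))    ⊢ (((b ^ 0) & ((b ^ 0) | b)) | (~ 1))
(3) ((b ^ 0) & ((b ^ 0) | b))  =[absorb_and →]=  (b ^ 0)    ⊢ ((b ^ 0) | (~ 1))
(4) (~ 1)  =[absorb_and ←]=  ((~ 1) & ((~ 1) | b))    ⊢ ((b ^ 0) | ((~ 1) & ((~ 1) | b)))
(5) (b ^ 0)  =[absorb_and ←]=  ((b ^ 0) & ((b ^ 0) | 1))    ⊢ (((b ^ 0) & ((b ^ 0) | 1)) | ((~ 1) & ((~ 1) | b)))
(6) 1  =[not_not ←]=  (~ (~ 1))    ⊢ E2

YES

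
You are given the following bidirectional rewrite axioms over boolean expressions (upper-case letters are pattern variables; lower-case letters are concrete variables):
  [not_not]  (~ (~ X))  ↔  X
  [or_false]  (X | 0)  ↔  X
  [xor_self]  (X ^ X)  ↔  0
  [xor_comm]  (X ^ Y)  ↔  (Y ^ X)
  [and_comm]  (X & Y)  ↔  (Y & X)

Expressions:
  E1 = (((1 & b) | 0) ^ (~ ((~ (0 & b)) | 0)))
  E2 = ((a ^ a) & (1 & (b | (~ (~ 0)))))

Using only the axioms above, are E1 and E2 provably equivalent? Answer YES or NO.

The axioms are sound identities: if E1 ↔* E2 then E1 and E2 evaluate identically under any assignment.
Under a=0, b=1: E1 evaluates to 1, E2 to 0. Distinct ⇒ no rewrite sequence connects them.

NO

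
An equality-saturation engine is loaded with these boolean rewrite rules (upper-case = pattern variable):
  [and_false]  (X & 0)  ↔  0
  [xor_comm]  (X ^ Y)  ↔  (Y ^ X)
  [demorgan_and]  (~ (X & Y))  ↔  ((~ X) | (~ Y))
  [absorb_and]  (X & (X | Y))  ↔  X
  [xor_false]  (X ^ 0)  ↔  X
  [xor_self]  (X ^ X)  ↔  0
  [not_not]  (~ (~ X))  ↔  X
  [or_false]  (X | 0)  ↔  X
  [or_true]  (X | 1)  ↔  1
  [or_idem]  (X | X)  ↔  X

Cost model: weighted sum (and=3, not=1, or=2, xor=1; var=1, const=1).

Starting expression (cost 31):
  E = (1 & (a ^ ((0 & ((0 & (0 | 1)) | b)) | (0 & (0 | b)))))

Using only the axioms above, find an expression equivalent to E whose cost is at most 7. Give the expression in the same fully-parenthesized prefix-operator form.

step 1: absorb_and (→) rewrites (0 & (0 | 1)) into 0, now (1 & (a ^ ((0 & (0 | b)) | (0 & (0 | b)))))
step 2: or_idem (→) rewrites ((0 & (0 | b)) | (0 & (0 | b))) into (0 & (0 | b)), now (1 & (a ^ (0 & (0 | b))))
step 3: absorb_and (→) rewrites (0 & (0 | b)) into 0, reaching cost 7 (bound 7)

(1 & (a ^ 0))   [cost 7]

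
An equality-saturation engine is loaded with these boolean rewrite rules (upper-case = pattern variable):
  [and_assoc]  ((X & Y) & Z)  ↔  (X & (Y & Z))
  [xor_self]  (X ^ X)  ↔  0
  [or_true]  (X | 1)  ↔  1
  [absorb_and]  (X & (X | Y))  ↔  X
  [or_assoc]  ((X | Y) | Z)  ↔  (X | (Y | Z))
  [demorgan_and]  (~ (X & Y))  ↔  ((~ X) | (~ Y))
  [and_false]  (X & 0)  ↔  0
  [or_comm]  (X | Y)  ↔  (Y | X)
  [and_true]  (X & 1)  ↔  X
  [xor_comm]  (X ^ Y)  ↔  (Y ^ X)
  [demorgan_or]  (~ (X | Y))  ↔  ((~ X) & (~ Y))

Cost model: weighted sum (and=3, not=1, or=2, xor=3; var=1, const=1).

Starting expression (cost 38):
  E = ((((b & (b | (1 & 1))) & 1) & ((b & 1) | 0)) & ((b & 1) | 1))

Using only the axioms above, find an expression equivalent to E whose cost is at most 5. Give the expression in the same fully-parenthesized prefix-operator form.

(b & 1)   [cost 5]

1. [and_true →] (1 & 1)  →  1;  E = ((((b & (b | 1)) & 1) & ((b & 1) | 0)) & ((b & 1) | 1))
2. [absorb_and →] (b & (b | 1))  →  b;  E = (((b & 1) & ((b & 1) | 0)) & ((b & 1) | 1))
3. [absorb_and →] ((b & 1) & ((b & 1) | 0))  →  (b & 1);  E = ((b & 1) & ((b & 1) | 1))
4. [absorb_and →] ((b & 1) & ((b & 1) | 1))  →  (b & 1);  cost 5 ≤ 5, done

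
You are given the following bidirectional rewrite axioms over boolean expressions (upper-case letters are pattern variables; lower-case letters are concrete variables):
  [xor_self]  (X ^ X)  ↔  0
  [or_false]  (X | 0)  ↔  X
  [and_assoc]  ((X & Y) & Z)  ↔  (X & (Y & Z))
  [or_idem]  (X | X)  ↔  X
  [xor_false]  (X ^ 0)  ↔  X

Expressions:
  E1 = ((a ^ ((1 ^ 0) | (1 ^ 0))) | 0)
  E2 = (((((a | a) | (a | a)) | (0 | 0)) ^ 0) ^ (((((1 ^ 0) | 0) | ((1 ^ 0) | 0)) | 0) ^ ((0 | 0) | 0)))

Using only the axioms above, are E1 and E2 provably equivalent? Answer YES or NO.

1. [or_idem →] ((1 ^ 0) | (1 ^ 0))  →  (1 ^ 0);  E1 = ((a ^ (1 ^ 0)) | 0)
2. [or_false →] ((a ^ (1 ^ 0)) | 0)  →  (a ^ (1 ^ 0))
3. [xor_false →] (1 ^ 0)  →  1;  E1 = (a ^ 1)
4. [or_false ←] 1  →  (1 | 0);  E1 = (a ^ (1 | 0))
5. [xor_false ←] 1  →  (1 ^ 0);  E1 = (a ^ ((1 ^ 0) | 0))
6. [or_false ←] a  →  (a | 0);  E1 = ((a | 0) ^ ((1 ^ 0) | 0))
7. [or_false ←] 0  →  (0 | 0);  E1 = ((a | (0 | 0)) ^ ((1 ^ 0) | 0))
8. [xor_false ←] ((1 ^ 0) | 0)  →  (((1 ^ 0) | 0) ^ 0);  E1 = ((a | (0 | 0)) ^ (((1 ^ 0) | 0) ^ 0))
9. [or_idem ←] a  →  (a | a);  E1 = (((a | a) | (0 | 0)) ^ (((1 ^ 0) | 0) ^ 0))
10. [or_idem ←] a  →  (a | a);  E1 = (((a | (a | a)) | (0 | 0)) ^ (((1 ^ 0) | 0) ^ 0))
11. [xor_false ←] ((a | (a | a)) | (0 | 0))  →  (((a | (a | a)) | (0 | 0)) ^ 0);  E1 = ((((a | (a | a)) | (0 | 0)) ^ 0) ^ (((1 ^ 0) | 0) ^ 0))
12. [or_false ←] ((1 ^ 0) | 0)  →  (((1 ^ 0) | 0) | 0);  E1 = ((((a | (a | a)) | (0 | 0)) ^ 0) ^ ((((1 ^ 0) | 0) | 0) ^ 0))
13. [or_idem ←] 0  →  (0 | 0);  E1 = ((((a | (a | a)) | (0 | 0)) ^ 0) ^ ((((1 ^ 0) | 0) | 0) ^ (0 | 0)))
14. [or_false ←] 0  →  (0 | 0);  E1 = ((((a | (a | a)) | (0 | 0)) ^ 0) ^ ((((1 ^ 0) | 0) | 0) ^ ((0 | 0) | 0)))
15. [or_idem ←] a  →  (a | a);  E1 = (((((a | a) | (a | a)) | (0 | 0)) ^ 0) ^ ((((1 ^ 0) | 0) | 0) ^ ((0 | 0) | 0)))
16. [or_idem ←] ((1 ^ 0) | 0)  →  (((1 ^ 0) | 0) | ((1 ^ 0) | 0));  this is E2

YES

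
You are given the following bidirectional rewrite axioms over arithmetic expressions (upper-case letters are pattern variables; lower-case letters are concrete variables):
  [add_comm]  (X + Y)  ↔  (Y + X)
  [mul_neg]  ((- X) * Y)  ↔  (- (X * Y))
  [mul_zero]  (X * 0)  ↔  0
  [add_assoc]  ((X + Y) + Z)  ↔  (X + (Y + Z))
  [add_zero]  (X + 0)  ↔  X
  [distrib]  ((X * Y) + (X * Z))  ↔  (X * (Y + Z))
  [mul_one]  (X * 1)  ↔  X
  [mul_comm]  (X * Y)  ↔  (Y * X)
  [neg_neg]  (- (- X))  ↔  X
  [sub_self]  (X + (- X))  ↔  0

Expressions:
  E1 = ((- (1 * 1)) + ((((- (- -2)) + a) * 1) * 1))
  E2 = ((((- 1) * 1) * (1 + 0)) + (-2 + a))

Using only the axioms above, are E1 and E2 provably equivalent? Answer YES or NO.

1. [neg_neg →] (- (- -2))  →  -2;  E1 = ((- (1 * 1)) + (((-2 + a) * 1) * 1))
2. [mul_one →] (1 * 1)  →  1;  E1 = ((- 1) + (((-2 + a) * 1) * 1))
3. [mul_one →] ((-2 + a) * 1)  →  (-2 + a);  E1 = ((- 1) + ((-2 + a) * 1))
4. [mul_one →] ((-2 + a) * 1)  →  (-2 + a);  E1 = ((- 1) + (-2 + a))
5. [mul_one ←] (- 1)  →  ((- 1) * 1);  E1 = (((- 1) * 1) + (-2 + a))
6. [mul_one ←] ((- 1) * 1)  →  (((- 1) * 1) * 1);  E1 = ((((- 1) * 1) * 1) + (-2 + a))
7. [add_zero ←] 1  →  (1 + 0);  this is E2

YES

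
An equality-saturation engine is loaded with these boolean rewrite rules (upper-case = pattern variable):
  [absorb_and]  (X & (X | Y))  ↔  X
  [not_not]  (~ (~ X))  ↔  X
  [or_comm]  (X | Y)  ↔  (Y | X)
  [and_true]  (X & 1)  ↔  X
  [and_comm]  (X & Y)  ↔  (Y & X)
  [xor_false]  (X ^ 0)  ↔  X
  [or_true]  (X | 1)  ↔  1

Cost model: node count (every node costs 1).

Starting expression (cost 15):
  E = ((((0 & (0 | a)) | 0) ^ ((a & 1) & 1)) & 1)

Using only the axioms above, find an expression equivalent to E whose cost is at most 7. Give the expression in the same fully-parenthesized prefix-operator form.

(1) (0 & (0 | a))  =[absorb_and →]=  0    ⊢ (((0 | 0) ^ ((a & 1) & 1)) & 1)
(2) ((a & 1) & 1)  =[and_true →]=  (a & 1)    ⊢ (((0 | 0) ^ (a & 1)) & 1)
(3) (((0 | 0) ^ (a & 1)) & 1)  =[and_true →]=  ((0 | 0) ^ (a & 1))    ⊢ cost 7, within 7

((0 | 0) ^ (a & 1))   [cost 7]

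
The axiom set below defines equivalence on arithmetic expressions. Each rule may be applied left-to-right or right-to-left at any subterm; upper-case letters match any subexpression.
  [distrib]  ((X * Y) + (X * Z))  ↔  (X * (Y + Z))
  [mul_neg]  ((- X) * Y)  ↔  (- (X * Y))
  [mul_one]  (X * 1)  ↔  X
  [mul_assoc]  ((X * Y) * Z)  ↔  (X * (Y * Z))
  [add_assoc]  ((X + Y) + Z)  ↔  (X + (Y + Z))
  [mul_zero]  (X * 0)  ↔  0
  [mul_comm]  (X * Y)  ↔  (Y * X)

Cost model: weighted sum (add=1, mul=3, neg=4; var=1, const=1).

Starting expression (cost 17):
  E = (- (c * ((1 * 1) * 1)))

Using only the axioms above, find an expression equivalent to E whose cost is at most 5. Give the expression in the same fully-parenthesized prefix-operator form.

(- c)   [cost 5]

1. [mul_one →] ((1 * 1) * 1)  →  (1 * 1);  E = (- (c * (1 * 1)))
2. [mul_one →] (1 * 1)  →  1;  E = (- (c * 1))
3. [mul_one →] (c * 1)  →  c;  cost 5 ≤ 5, done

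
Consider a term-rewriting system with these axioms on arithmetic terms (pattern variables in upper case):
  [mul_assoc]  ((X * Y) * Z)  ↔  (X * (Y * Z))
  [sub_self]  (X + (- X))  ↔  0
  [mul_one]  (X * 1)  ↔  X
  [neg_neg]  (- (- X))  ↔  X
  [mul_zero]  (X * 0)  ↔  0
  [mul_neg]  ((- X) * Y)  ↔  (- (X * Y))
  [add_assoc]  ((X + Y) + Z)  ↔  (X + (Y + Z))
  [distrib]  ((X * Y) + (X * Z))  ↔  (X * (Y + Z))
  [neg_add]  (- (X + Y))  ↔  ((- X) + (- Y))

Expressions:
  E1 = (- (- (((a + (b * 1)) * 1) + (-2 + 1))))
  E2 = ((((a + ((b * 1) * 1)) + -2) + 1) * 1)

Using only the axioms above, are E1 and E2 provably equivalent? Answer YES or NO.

YES

(1) ((a + (b * 1)) * 1)  =[mul_one →]=  (a + (b * 1))    ⊢ (- (- ((a + (b * 1)) + (-2 + 1))))
(2) (b * 1)  =[mul_one →]=  b    ⊢ (- (- ((a + b) + (-2 + 1))))
(3) (- (- ((a + b) + (-2 + 1))))  =[neg_neg →]=  ((a + b) + (-2 + 1))
(4) b  =[mul_one ←]=  (b * 1)    ⊢ ((a + (b * 1)) + (-2 + 1))
(5) (b * 1)  =[mul_one ←]=  ((b * 1) * 1)    ⊢ ((a + ((b * 1) * 1)) + (-2 + 1))
(6) ((a + ((b * 1) * 1)) + (-2 + 1))  =[add_assoc ←]=  (((a + ((b * 1) * 1)) + -2) + 1)
(7) (((a + ((b * 1) * 1)) + -2) + 1)  =[mul_one ←]=  ((((a + ((b * 1) * 1)) + -2) + 1) * 1)    ⊢ E2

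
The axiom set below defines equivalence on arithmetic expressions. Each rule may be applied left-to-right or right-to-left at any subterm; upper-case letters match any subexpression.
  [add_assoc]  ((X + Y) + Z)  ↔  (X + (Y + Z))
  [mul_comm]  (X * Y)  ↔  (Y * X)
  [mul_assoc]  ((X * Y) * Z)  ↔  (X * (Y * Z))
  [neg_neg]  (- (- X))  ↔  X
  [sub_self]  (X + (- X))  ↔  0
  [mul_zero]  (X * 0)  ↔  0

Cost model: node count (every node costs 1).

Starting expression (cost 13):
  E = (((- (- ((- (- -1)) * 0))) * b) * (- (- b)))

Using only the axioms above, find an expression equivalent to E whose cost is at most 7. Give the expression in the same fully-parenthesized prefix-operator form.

((-1 * 0) * (b * b))   [cost 7]

step 1: neg_neg (→) rewrites (- (- ((- (- -1)) * 0))) into ((- (- -1)) * 0), now ((((- (- -1)) * 0) * b) * (- (- b)))
step 2: mul_assoc (→) rewrites ((((- (- -1)) * 0) * b) * (- (- b))) into (((- (- -1)) * 0) * (b * (- (- b))))
step 3: neg_neg (→) rewrites (- (- -1)) into -1, now ((-1 * 0) * (b * (- (- b))))
step 4: neg_neg (→) rewrites (- (- b)) into b, reaching cost 7 (bound 7)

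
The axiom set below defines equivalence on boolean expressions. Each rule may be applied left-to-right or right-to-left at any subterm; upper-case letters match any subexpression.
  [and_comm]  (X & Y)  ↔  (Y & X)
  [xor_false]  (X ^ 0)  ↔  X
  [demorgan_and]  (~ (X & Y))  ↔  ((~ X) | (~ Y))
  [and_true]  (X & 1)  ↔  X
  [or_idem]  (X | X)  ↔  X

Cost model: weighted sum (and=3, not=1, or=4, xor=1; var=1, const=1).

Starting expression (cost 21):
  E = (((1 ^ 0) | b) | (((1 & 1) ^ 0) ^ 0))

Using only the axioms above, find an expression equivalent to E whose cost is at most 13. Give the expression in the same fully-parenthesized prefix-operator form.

((1 | b) | (1 ^ 0))   [cost 13]

1. [xor_false →] (((1 & 1) ^ 0) ^ 0)  →  ((1 & 1) ^ 0);  E = (((1 ^ 0) | b) | ((1 & 1) ^ 0))
2. [xor_false →] (1 ^ 0)  →  1;  E = ((1 | b) | ((1 & 1) ^ 0))
3. [and_true →] (1 & 1)  →  1;  cost 13 ≤ 13, done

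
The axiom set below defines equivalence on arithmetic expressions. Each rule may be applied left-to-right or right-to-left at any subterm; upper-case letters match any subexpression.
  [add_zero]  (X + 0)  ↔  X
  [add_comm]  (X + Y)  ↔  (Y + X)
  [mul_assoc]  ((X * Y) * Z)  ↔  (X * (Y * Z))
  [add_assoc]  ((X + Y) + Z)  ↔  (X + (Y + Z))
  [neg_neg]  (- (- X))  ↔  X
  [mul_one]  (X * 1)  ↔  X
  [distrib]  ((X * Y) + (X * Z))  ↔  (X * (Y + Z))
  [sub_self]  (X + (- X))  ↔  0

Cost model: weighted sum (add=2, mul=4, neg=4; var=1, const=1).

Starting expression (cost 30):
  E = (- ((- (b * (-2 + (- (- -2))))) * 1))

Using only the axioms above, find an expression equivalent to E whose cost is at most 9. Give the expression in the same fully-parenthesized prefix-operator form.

(b * (-2 + -2))   [cost 9]

(1) ((- (b * (-2 + (- (- -2))))) * 1)  =[mul_one →]=  (- (b * (-2 + (- (- -2)))))    ⊢ (- (- (b * (-2 + (- (- -2))))))
(2) (- (- (b * (-2 + (- (- -2))))))  =[neg_neg →]=  (b * (-2 + (- (- -2))))
(3) (- (- -2))  =[neg_neg →]=  -2    ⊢ cost 9, within 9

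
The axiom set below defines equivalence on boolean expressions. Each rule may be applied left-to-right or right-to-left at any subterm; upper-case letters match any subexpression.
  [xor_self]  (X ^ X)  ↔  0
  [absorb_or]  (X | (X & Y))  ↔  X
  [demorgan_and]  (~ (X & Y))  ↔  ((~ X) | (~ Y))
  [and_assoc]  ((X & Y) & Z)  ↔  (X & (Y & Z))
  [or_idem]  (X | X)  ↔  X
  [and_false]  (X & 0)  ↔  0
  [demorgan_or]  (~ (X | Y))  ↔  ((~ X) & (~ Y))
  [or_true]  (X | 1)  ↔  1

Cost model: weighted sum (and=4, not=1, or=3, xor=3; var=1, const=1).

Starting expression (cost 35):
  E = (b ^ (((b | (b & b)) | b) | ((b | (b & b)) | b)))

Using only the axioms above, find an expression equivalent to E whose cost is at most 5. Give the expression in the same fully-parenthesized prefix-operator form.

(1) (((b | (b & b)) | b) | ((b | (b & b)) | b))  =[or_idem →]=  ((b | (b & b)) | b)    ⊢ (b ^ ((b | (b & b)) | b))
(2) (b | (b & b))  =[absorb_or →]=  b    ⊢ (b ^ (b | b))
(3) (b | b)  =[or_idem →]=  b    ⊢ cost 5, within 5

(b ^ b)   [cost 5]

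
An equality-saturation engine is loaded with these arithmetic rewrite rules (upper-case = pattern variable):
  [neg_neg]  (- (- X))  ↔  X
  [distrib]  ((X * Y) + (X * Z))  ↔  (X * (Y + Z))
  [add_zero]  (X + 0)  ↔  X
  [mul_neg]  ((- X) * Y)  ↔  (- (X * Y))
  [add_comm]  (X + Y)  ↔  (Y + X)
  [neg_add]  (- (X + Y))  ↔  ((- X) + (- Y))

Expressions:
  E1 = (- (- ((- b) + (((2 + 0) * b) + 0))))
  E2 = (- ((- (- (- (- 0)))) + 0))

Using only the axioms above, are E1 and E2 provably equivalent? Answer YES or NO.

NO

Every axiom is a valid identity, so a rewrite proof would force E1 and E2 to agree under every assignment.
At b=1: E1 = 1 but E2 = 0; they differ, so no derivation exists.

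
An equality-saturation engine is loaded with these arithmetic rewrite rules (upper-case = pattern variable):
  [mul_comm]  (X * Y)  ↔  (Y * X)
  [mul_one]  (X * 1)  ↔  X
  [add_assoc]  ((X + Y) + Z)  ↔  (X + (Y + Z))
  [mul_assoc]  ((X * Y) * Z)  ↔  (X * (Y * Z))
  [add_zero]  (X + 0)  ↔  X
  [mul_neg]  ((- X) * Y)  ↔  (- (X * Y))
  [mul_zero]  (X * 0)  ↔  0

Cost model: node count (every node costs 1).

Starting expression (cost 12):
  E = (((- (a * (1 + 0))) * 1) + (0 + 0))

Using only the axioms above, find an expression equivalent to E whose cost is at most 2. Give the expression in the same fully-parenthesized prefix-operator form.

(- a)   [cost 2]

(1) (1 + 0)  =[add_zero →]=  1    ⊢ (((- (a * 1)) * 1) + (0 + 0))
(2) (0 + 0)  =[add_zero →]=  0    ⊢ (((- (a * 1)) * 1) + 0)
(3) ((- (a * 1)) * 1)  =[mul_one →]=  (- (a * 1))    ⊢ ((- (a * 1)) + 0)
(4) (a * 1)  =[mul_one →]=  a    ⊢ ((- a) + 0)
(5) ((- a) + 0)  =[add_zero →]=  (- a)    ⊢ cost 2, within 2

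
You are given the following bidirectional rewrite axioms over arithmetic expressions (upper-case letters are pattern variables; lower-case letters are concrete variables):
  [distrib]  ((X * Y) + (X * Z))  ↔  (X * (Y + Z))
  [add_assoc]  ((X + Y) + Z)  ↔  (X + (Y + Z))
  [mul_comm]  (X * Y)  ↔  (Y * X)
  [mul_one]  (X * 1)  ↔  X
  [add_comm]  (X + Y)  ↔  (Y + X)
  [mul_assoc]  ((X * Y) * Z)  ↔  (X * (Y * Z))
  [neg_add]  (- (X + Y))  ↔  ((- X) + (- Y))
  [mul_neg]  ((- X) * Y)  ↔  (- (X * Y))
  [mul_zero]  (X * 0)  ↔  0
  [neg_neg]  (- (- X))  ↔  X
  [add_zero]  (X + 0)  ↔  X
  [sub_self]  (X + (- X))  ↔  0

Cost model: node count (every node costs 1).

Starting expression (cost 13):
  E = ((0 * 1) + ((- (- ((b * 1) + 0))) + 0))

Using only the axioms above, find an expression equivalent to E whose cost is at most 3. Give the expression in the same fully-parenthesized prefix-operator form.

(1) (b * 1)  =[mul_one →]=  b    ⊢ ((0 * 1) + ((- (- (b + 0))) + 0))
(2) (b + 0)  =[add_zero →]=  b    ⊢ ((0 * 1) + ((- (- b)) + 0))
(3) ((0 * 1) + ((- (- b)) + 0))  =[add_comm →]=  (((- (- b)) + 0) + (0 * 1))
(4) (- (- b))  =[neg_neg →]=  b    ⊢ ((b + 0) + (0 * 1))
(5) (b + 0)  =[add_zero →]=  b    ⊢ (b + (0 * 1))
(6) (0 * 1)  =[mul_one →]=  0    ⊢ cost 3, within 3

(b + 0)   [cost 3]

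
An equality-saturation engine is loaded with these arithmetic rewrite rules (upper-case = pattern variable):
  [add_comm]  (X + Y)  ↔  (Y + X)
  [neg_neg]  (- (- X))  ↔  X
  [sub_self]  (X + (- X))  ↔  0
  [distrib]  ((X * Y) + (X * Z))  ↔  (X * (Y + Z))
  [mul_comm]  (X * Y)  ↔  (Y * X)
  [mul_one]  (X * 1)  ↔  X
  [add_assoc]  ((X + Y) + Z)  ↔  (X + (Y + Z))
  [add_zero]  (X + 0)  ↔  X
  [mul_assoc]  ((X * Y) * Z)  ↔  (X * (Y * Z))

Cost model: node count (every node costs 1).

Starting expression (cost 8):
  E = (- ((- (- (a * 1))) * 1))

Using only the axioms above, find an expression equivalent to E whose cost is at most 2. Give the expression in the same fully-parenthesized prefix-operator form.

(- a)   [cost 2]

1. [neg_neg →] (- (- (a * 1)))  →  (a * 1);  E = (- ((a * 1) * 1))
2. [mul_one →] (a * 1)  →  a;  E = (- (a * 1))
3. [mul_one →] (a * 1)  →  a;  cost 2 ≤ 2, done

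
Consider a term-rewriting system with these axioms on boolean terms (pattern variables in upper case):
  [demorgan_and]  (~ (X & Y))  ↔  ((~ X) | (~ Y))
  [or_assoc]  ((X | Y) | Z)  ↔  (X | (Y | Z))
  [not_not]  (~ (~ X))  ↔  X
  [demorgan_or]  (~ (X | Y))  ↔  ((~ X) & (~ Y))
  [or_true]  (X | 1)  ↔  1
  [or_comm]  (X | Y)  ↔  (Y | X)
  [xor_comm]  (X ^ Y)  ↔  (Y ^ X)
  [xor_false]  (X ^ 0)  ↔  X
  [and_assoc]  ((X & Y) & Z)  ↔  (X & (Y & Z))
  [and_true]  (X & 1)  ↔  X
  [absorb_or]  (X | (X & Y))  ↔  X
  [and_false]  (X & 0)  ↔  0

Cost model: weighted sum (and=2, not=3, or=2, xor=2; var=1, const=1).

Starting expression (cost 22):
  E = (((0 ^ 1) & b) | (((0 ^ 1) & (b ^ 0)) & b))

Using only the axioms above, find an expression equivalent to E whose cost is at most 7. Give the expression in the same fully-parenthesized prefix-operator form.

((0 ^ 1) & b)   [cost 7]

(1) (b ^ 0)  =[xor_false →]=  b    ⊢ (((0 ^ 1) & b) | (((0 ^ 1) & b) & b))
(2) (((0 ^ 1) & b) | (((0 ^ 1) & b) & b))  =[absorb_or →]=  ((0 ^ 1) & b)    ⊢ cost 7, within 7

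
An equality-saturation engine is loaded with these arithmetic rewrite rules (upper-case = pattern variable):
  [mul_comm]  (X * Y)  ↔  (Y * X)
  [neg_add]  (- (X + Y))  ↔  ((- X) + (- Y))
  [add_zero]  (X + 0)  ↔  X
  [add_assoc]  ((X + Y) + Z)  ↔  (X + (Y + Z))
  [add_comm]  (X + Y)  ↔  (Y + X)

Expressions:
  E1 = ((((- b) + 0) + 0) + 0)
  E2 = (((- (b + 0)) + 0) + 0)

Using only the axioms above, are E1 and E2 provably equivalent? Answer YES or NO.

YES

step 1: add_zero (→) rewrites ((- b) + 0) into (- b), now (((- b) + 0) + 0)
step 2: add_zero (→) rewrites ((- b) + 0) into (- b), now ((- b) + 0)
step 3: add_zero (←) rewrites b into (b + 0), now ((- (b + 0)) + 0)
step 4: add_zero (←) rewrites (- (b + 0)) into ((- (b + 0)) + 0), which is E2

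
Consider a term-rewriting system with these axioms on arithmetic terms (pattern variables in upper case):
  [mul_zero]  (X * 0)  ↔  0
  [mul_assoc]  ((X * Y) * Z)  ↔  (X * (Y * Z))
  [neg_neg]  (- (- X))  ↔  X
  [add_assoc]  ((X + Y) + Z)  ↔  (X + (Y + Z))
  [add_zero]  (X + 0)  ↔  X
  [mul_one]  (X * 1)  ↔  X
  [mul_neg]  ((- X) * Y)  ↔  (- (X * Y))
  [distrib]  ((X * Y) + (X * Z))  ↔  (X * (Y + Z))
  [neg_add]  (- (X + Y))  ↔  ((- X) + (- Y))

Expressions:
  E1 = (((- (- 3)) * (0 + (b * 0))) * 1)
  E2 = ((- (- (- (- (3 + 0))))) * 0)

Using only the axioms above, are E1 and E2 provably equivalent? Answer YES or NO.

(1) (((- (- 3)) * (0 + (b * 0))) * 1)  =[mul_one →]=  ((- (- 3)) * (0 + (b * 0)))
(2) (- (- 3))  =[neg_neg →]=  3    ⊢ (3 * (0 + (b * 0)))
(3) (b * 0)  =[mul_zero →]=  0    ⊢ (3 * (0 + 0))
(4) (0 + 0)  =[add_zero →]=  0    ⊢ (3 * 0)
(5) 3  =[neg_neg ←]=  (- (- 3))    ⊢ ((- (- 3)) * 0)
(6) (- (- 3))  =[neg_neg ←]=  (- (- (- (- 3))))    ⊢ ((- (- (- (- 3)))) * 0)
(7) 3  =[add_zero ←]=  (3 + 0)    ⊢ E2

YES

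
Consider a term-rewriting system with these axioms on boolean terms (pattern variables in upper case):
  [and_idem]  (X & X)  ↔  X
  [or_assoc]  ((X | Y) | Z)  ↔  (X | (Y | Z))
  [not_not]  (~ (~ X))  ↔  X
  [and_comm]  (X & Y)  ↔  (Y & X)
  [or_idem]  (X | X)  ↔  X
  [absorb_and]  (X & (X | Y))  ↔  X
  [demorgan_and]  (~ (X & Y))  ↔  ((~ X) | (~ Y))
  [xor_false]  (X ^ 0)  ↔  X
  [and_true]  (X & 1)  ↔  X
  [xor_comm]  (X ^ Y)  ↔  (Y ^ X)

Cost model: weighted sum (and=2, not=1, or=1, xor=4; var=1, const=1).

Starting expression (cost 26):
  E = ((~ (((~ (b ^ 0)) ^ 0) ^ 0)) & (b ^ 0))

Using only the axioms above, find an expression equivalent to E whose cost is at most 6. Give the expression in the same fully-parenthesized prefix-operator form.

(b ^ 0)   [cost 6]

step 1: xor_false (→) rewrites ((~ (b ^ 0)) ^ 0) into (~ (b ^ 0)), now ((~ ((~ (b ^ 0)) ^ 0)) & (b ^ 0))
step 2: xor_false (→) rewrites ((~ (b ^ 0)) ^ 0) into (~ (b ^ 0)), now ((~ (~ (b ^ 0))) & (b ^ 0))
step 3: not_not (→) rewrites (~ (~ (b ^ 0))) into (b ^ 0), now ((b ^ 0) & (b ^ 0))
step 4: and_idem (→) rewrites ((b ^ 0) & (b ^ 0)) into (b ^ 0), reaching cost 6 (bound 6)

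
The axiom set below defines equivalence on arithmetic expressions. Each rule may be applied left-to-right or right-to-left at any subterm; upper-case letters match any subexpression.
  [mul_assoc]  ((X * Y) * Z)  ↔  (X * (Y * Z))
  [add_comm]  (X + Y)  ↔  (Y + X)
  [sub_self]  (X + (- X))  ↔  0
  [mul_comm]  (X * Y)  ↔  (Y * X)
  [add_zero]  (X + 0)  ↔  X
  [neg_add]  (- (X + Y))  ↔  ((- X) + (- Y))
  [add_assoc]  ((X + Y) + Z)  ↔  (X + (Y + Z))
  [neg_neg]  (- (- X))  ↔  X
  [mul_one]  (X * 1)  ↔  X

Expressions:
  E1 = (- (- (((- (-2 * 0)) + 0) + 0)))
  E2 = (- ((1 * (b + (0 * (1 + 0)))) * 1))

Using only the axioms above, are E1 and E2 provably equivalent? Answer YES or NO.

All listed rules preserve value, hence provable equivalence implies equal values everywhere; look for a separating assignment.
b=1 gives E1 ↦ 0, E2 ↦ -1; values differ ⇒ not provably equivalent.

NO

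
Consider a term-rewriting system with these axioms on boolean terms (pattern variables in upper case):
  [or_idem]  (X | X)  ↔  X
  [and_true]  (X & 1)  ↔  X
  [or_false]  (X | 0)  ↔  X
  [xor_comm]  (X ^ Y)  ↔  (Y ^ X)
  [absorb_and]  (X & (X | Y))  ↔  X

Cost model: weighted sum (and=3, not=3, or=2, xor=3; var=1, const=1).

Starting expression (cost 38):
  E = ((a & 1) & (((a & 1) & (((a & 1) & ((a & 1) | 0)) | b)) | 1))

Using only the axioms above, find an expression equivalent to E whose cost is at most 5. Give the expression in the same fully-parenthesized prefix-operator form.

(1) ((a & 1) & ((a & 1) | 0))  =[absorb_and →]=  (a & 1)    ⊢ ((a & 1) & (((a & 1) & ((a & 1) | b)) | 1))
(2) ((a & 1) & ((a & 1) | b))  =[absorb_and →]=  (a & 1)    ⊢ ((a & 1) & ((a & 1) | 1))
(3) ((a & 1) & ((a & 1) | 1))  =[absorb_and →]=  (a & 1)    ⊢ cost 5, within 5

(a & 1)   [cost 5]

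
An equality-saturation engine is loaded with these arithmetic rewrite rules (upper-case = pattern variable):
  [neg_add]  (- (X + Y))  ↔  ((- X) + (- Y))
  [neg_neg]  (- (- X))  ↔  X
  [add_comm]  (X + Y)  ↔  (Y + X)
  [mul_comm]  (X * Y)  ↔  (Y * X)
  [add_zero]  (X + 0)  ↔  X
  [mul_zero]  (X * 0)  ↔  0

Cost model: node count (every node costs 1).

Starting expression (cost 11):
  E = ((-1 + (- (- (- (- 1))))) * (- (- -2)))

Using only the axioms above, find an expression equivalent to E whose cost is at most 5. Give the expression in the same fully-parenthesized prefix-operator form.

((-1 + 1) * -2)   [cost 5]

1. [neg_neg →] (- (- (- 1)))  →  (- 1);  E = ((-1 + (- (- 1))) * (- (- -2)))
2. [neg_neg →] (- (- 1))  →  1;  E = ((-1 + 1) * (- (- -2)))
3. [neg_neg →] (- (- -2))  →  -2;  cost 5 ≤ 5, done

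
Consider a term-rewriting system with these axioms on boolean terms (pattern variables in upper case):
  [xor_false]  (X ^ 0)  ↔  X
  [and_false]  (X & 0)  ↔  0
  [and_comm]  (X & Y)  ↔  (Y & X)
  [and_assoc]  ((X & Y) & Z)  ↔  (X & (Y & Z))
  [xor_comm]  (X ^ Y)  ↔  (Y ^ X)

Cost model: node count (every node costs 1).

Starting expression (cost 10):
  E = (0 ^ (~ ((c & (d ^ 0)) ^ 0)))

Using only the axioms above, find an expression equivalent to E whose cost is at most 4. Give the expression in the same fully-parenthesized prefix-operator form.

1. [xor_false →] ((c & (d ^ 0)) ^ 0)  →  (c & (d ^ 0));  E = (0 ^ (~ (c & (d ^ 0))))
2. [and_comm →] (c & (d ^ 0))  →  ((d ^ 0) & c);  E = (0 ^ (~ ((d ^ 0) & c)))
3. [xor_false →] (d ^ 0)  →  d;  E = (0 ^ (~ (d & c)))
4. [xor_comm →] (0 ^ (~ (d & c)))  →  ((~ (d & c)) ^ 0)
5. [xor_false →] ((~ (d & c)) ^ 0)  →  (~ (d & c));  cost 4 ≤ 4, done

(~ (d & c))   [cost 4]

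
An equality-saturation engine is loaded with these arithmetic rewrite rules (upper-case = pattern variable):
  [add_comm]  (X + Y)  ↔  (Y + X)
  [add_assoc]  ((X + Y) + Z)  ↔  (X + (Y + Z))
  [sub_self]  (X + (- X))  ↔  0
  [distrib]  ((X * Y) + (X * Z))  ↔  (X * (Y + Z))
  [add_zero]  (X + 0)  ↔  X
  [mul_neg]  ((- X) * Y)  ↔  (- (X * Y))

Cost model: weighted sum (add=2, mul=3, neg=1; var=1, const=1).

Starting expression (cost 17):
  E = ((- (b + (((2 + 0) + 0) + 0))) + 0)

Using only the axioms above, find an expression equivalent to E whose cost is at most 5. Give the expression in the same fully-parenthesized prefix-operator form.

(- (b + 2))   [cost 5]

(1) (((2 + 0) + 0) + 0)  =[add_zero →]=  ((2 + 0) + 0)    ⊢ ((- (b + ((2 + 0) + 0))) + 0)
(2) ((2 + 0) + 0)  =[add_zero →]=  (2 + 0)    ⊢ ((- (b + (2 + 0))) + 0)
(3) (2 + 0)  =[add_zero →]=  2    ⊢ ((- (b + 2)) + 0)
(4) ((- (b + 2)) + 0)  =[add_zero →]=  (- (b + 2))    ⊢ cost 5, within 5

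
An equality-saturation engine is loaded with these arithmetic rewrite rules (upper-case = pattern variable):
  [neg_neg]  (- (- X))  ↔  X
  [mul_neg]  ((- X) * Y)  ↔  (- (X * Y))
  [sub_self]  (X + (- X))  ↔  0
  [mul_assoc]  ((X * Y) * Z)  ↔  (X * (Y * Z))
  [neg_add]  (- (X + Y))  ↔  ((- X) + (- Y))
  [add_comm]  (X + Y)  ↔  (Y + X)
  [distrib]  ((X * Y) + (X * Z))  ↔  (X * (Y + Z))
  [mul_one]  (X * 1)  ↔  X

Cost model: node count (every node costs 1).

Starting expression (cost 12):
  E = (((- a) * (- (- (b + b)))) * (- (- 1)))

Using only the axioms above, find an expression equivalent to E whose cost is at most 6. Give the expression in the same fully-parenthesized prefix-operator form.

1. [neg_neg →] (- (- 1))  →  1;  E = (((- a) * (- (- (b + b)))) * 1)
2. [neg_neg →] (- (- (b + b)))  →  (b + b);  E = (((- a) * (b + b)) * 1)
3. [mul_one →] (((- a) * (b + b)) * 1)  →  ((- a) * (b + b));  cost 6 ≤ 6, done

((- a) * (b + b))   [cost 6]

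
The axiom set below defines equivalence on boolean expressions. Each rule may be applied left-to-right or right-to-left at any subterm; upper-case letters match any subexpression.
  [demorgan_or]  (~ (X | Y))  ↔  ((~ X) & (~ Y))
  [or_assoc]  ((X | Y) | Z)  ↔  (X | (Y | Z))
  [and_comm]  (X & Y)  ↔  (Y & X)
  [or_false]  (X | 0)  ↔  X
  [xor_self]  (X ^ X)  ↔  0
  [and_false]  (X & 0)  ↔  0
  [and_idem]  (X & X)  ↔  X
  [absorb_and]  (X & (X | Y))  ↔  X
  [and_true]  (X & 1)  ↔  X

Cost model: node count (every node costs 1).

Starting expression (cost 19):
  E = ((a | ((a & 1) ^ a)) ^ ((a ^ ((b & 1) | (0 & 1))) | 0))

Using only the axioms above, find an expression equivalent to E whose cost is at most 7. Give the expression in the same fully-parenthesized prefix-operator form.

((a | 0) ^ (a ^ b))   [cost 7]

step 1: or_false (→) rewrites ((a ^ ((b & 1) | (0 & 1))) | 0) into (a ^ ((b & 1) | (0 & 1))), now ((a | ((a & 1) ^ a)) ^ (a ^ ((b & 1) | (0 & 1))))
step 2: and_true (→) rewrites (a & 1) into a, now ((a | (a ^ a)) ^ (a ^ ((b & 1) | (0 & 1))))
step 3: and_true (→) rewrites (b & 1) into b, now ((a | (a ^ a)) ^ (a ^ (b | (0 & 1))))
step 4: and_true (→) rewrites (0 & 1) into 0, now ((a | (a ^ a)) ^ (a ^ (b | 0)))
step 5: or_false (→) rewrites (b | 0) into b, now ((a | (a ^ a)) ^ (a ^ b))
step 6: xor_self (→) rewrites (a ^ a) into 0, reaching cost 7 (bound 7)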